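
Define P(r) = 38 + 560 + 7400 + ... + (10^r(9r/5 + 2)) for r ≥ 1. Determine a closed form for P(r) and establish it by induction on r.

P(r) = 2·10^r(r + 1) - 2

We claim P(r) = 2·10^r(r + 1) - 2 for all r ≥ 1.
For the base case r = 1: P(1) = 38, and the closed form gives 38. They agree.
For the inductive step, assume it holds for an arbitrary j ≥ 1, so P(j) = 2·10^j(j + 1) - 2.
Then P(j+1) = P(j) + (10^j(18j + 38)) = (2·10^j(j + 1) - 2) + (10^j(18j + 38)).
Simplifying, P(j+1) = 20·10^j·j + 40·10^j - 2 = 2·10^(j+1)((j+1) + 1) - 2,
which is the closed form with r = j+1.
By induction, the statement is established for all r ≥ 1.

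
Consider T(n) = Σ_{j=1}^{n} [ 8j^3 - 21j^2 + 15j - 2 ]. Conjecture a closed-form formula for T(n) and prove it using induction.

We claim T(n) = n(n - 1)(2n^2 - n - 2) for all n ≥ 1.
When n = 1: T(1) = 0, and the closed form gives 0. They agree.
Inductive step: suppose the statement holds for some j ≥ 1, so T(j) = j(2j^3 - 3j^2 - j + 2).
Then T(j+1) = T(j) + (j(8j^2 + 3j - 3)) = (j(2j^3 - 3j^2 - j + 2)) + (j(8j^2 + 3j - 3)).
Simplifying, T(j+1) = j(j + 1)(2j^2 + 3j - 1) = (j+1)((j+1) - 1)(2(j+1)^2 - (j+1) - 2),
which is the closed form with n = j+1.
Hence, by induction on n, the claim holds for every n ≥ 1.

T(n) = n(n - 1)(2n^2 - n - 2)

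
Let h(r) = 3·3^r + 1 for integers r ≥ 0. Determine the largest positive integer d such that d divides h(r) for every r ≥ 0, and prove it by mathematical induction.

Computing the first values: h(0) = 4 and h(1) = 10; gcd(4, 10) = 2, so d ≤ 2.
We prove 2 | 3·3^r + 1 for all r ≥ 0 by induction on r.
When r = 0: h(0) = 4 = 2·(2), so 2 | h(0).
Suppose the result is true for r = k, i.e. 2 | h(k). Then
h(k+1) = 3·3^(k+1) + 1 = 3·(3·3^k + 1) - 2 = 3·h(k) - 2. The first term is divisible by 2 by the inductive hypothesis, and -2 is divisible by 2. Hence 2 | h(k+1).
This completes the induction.
Therefore the largest such d is 2.

d = 2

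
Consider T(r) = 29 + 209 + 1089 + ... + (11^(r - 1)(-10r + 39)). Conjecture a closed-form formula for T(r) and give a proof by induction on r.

We claim T(r) = 11^r(-r + 4) - 4 for all r ≥ 1.
Base case (r = 1): T(1) = 29, and the closed form gives 29. They agree.
Inductive step: assume the claim holds for r = j, so T(j) = 11^j(-j + 4) - 4.
Then T(j+1) = T(j) + (11^j(-10j + 29)) = (11^j(-j + 4) - 4) + (11^j(-10j + 29)).
Simplifying, T(j+1) = -11·11^j·j + 33·11^j - 4 = 11^(j+1)(-(j+1) + 4) - 4,
which is the closed form with r = j+1.
Hence, by induction on r, the claim holds for every r ≥ 1.

T(r) = 11^r(-r + 4) - 4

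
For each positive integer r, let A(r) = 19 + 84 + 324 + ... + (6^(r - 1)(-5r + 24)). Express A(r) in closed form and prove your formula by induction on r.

A(r) = 6^r(-r + 5) - 5

We claim A(r) = 6^r(-r + 5) - 5 for all r ≥ 1.
Base case (r = 1): A(1) = 19, and the closed form gives 19. They agree.
For the inductive step, assume it holds for an arbitrary j ≥ 1, so A(j) = 6^j(-j + 5) - 5.
Then A(j+1) = A(j) + (6^j(-5j + 19)) = (6^j(-j + 5) - 5) + (6^j(-5j + 19)).
Simplifying, A(j+1) = -6·6^j·j + 24·6^j - 5 = 6^(j+1)(-(j+1) + 5) - 5,
which is the closed form with r = j+1.
By induction, the statement is established for all r ≥ 1.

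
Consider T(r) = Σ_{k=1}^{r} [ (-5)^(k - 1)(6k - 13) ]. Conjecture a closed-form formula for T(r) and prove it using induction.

We claim T(r) = (-5)^r(-r + 2) - 2 for all r ≥ 1.
Base case (r = 1): T(1) = -7, and the closed form gives -7. They agree.
For the inductive step, assume it holds for an arbitrary k ≥ 1, so T(k) = (-5)^k(-k + 2) - 2.
Then T(k+1) = T(k) + ((-5)^k(6k - 7)) = ((-5)^k(-k + 2) - 2) + ((-5)^k(6k - 7)).
Simplifying, T(k+1) = -(-5)^(k + 1)k + (-5)^(k + 1) - 2 = (-5)^(k+1)(-(k+1) + 2) - 2,
which is the closed form with r = k+1.
This completes the induction.

T(r) = (-5)^r(-r + 2) - 2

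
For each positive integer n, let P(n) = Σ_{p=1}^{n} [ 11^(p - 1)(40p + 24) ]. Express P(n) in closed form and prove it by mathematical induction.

We claim P(n) = 2·11^n(2n + 1) - 2 for all n ≥ 1.
For the base case n = 1: P(1) = 64, and the closed form gives 64. They agree.
Inductive step: assume the claim holds for n = p, so P(p) = 2·11^p(2p + 1) - 2.
Then P(p+1) = P(p) + (11^p(40p + 64)) = (2·11^p(2p + 1) - 2) + (11^p(40p + 64)).
Simplifying, P(p+1) = 44·11^p·p + 66·11^p - 2 = 2·11^(p+1)(2(p+1) + 1) - 2,
which is the closed form with n = p+1.
By the principle of mathematical induction, the result holds for all n ≥ 1.

P(n) = 2·11^n(2n + 1) - 2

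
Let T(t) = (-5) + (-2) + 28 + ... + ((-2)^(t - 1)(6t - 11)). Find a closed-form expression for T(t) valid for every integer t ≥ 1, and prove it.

T(t) = (-2)^t(-2t + 3) - 3

We claim T(t) = (-2)^t(-2t + 3) - 3 for all t ≥ 1.
Base case (t = 1): T(1) = -5, and the closed form gives -5. They agree.
Inductive step: assume the claim holds for t = k, so T(k) = (-2)^k(-2k + 3) - 3.
Then T(k+1) = T(k) + ((-2)^k(6k - 5)) = ((-2)^k(-2k + 3) - 3) + ((-2)^k(6k - 5)).
Simplifying, T(k+1) = (-2)^(k + 1) + (-2)^(k + 2)k - 3 = (-2)^(k+1)(-2(k+1) + 3) - 3,
which is the closed form with t = k+1.
By induction, the statement is established for all t ≥ 1.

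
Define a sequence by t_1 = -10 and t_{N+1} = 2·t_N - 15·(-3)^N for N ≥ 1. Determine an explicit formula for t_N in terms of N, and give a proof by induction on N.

Computing the first terms: t_1 = -10, t_2 = 25, t_3 = -85. This suggests t_N = -(-3)^(N + 1) - 2^(N - 1).
For the base case N = 1: the formula gives -10 = -10 = t_1.
For the inductive step, assume it holds for an arbitrary i ≥ 1, so t_i = -(-3)^(i + 1) - 2^(i - 1).
Then t_{i+1} = 2·t_i - 15·(-3)^i = 2·(-(-3)^(i + 1) - 2^(i - 1)) - 15·(-3)^i = -(-3)^(i + 2) - 2^i = -(-3)^((i+1) + 1) - 2^((i+1) - 1),
which is the claimed formula at N = i+1.
Hence, by induction on N, the claim holds for every N ≥ 1.

t_N = -(-3)^(N + 1) - 2^(N - 1)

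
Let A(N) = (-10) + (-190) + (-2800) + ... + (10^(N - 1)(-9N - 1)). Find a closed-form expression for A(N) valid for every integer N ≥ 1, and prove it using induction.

A(N) = -10^N·N

We claim A(N) = -10^N·N for all N ≥ 1.
For the base case N = 1: A(1) = -10, and the closed form gives -10. They agree.
For the inductive step, assume it holds for an arbitrary i ≥ 1, so A(i) = -10^i·i.
Then A(i+1) = A(i) + (10^i(-9i - 10)) = (-10^i·i) + (10^i(-9i - 10)).
Simplifying, A(i+1) = 10^(i + 1)(-i - 1) = -10^(i+1)·(i+1),
which is the closed form with N = i+1.
By induction, the statement is established for all N ≥ 1.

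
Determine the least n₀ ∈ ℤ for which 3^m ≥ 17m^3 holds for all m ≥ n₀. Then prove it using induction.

At m = 8: 6561 < 8704, so the inequality fails and n₀ ≥ 9. We prove 3^m ≥ 17m^3 for all m ≥ 9.
When m = 9: 3^m = 19683 and 17m^3 = 12393, so 19683 ≥ 12393.
For the inductive step, assume it holds for an arbitrary j ≥ 9, so 3^j ≥ 17j^3.
Then 3^(j + 1) = 3·(3^j) ≥ 3·(17j^3).
Also, for j ≥ 9 we have 3·(17j^3) ≥ 17(j+1)^3, since 3 ≥ (1 + 1/j)^3 for all j ≥ 9.
Combining, 3^(j + 1) ≥ 17(j+1)^3.
Hence, by induction on m, the claim holds for every m ≥ 9.
Hence the smallest such n₀ is 9.

n₀ = 9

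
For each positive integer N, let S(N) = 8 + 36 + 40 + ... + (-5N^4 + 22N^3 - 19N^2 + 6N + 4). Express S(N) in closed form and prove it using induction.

We claim S(N) = -N(N^4 - 3N^3 - 3N^2 + N - 4) for all N ≥ 1.
Base step (N = 1): S(1) = 8, and the closed form gives 8. They agree.
Inductive step: suppose the statement holds for some r ≥ 1, so S(r) = r(-r^4 + 3r^3 + 3r^2 - r + 4).
Then S(r+1) = S(r) + (-5r^4 + 2r^3 + 17r^2 + 14r + 8) = (r(-r^4 + 3r^3 + 3r^2 - r + 4)) + (-5r^4 + 2r^3 + 17r^2 + 14r + 8).
Simplifying, S(r+1) = -(r + 1)(r^4 + r^3 - 6r^2 - 10r - 8) = -(r+1)((r+1)^4 - 3(r+1)^3 - 3(r+1)^2 + (r+1) - 4),
which is the closed form with N = r+1.
By induction, the statement is established for all N ≥ 1.

S(N) = -N(N^4 - 3N^3 - 3N^2 + N - 4)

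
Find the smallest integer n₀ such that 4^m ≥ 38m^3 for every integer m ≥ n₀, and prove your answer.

At m = 6: 4096 < 8208, so the inequality fails and n₀ ≥ 7. We prove 4^m ≥ 38m^3 for all m ≥ 7.
When m = 7: 4^m = 16384 and 38m^3 = 13034, so 16384 ≥ 13034.
Suppose the result is true for m = j, so 4^j ≥ 38j^3.
Then 4^(j + 1) = 4·(4^j) ≥ 4·(38j^3).
Also, for j ≥ 7 we have 4·(38j^3) ≥ 38(j+1)^3, since 4 ≥ (1 + 1/j)^3 for all j ≥ 7.
Combining, 4^(j + 1) ≥ 38(j+1)^3.
By induction, the statement is established for all m ≥ 7.
Hence the smallest such n₀ is 7.

n₀ = 7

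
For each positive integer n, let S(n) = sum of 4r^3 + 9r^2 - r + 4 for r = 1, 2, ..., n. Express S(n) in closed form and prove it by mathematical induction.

S(n) = n(n^3 + 5n^2 + 5n + 5)

We claim S(n) = n(n^3 + 5n^2 + 5n + 5) for all n ≥ 1.
For the base case n = 1: S(1) = 16, and the closed form gives 16. They agree.
For the inductive step, assume it holds for an arbitrary r ≥ 1, so S(r) = r(r^3 + 5r^2 + 5r + 5).
Then S(r+1) = S(r) + (4r^3 + 21r^2 + 29r + 16) = (r(r^3 + 5r^2 + 5r + 5)) + (4r^3 + 21r^2 + 29r + 16).
Simplifying, S(r+1) = (r + 1)(r^3 + 8r^2 + 18r + 16) = (r+1)((r+1)^3 + 5(r+1)^2 + 5(r+1) + 5),
which is the closed form with n = r+1.
By the principle of mathematical induction, the result holds for all n ≥ 1.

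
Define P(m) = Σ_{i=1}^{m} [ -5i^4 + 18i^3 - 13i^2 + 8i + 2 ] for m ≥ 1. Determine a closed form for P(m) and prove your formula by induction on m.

We claim P(m) = -m(m^2 + 1)(m^2 - 2m - 4) for all m ≥ 1.
When m = 1: P(1) = 10, and the closed form gives 10. They agree.
Suppose the result is true for m = i, so P(i) = i(-i^4 + 2i^3 + 3i^2 + 2i + 4).
Then P(i+1) = P(i) + (-5i^4 - 2i^3 + 11i^2 + 16i + 10) = (i(-i^4 + 2i^3 + 3i^2 + 2i + 4)) + (-5i^4 - 2i^3 + 11i^2 + 16i + 10).
Simplifying, P(i+1) = -(i + 1)(i^2 - 5)(i^2 + 2i + 2) = -(i+1)((i+1)^2 + 1)((i+1)^2 - 2(i+1) - 4),
which is the closed form with m = i+1.
Hence, by induction on m, the claim holds for every m ≥ 1.

P(m) = -m(m^2 + 1)(m^2 - 2m - 4)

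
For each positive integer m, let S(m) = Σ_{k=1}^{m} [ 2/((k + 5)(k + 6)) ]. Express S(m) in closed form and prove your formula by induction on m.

We claim S(m) = m/(3(m + 6)) for all m ≥ 1.
For the base case m = 1: S(1) = 1/21, and the closed form gives 1/21. They agree.
Inductive step: assume the claim holds for m = k, so S(k) = k/(3(k + 6)).
Then S(k+1) = S(k) + (2/((k + 6)(k + 7))) = (k/(3(k + 6))) + (2/((k + 6)(k + 7))).
Simplifying, S(k+1) = (k + 1)/(3(k + 7)) = (k+1)/(3((k+1) + 6)),
which is the closed form with m = k+1.
This completes the induction.

S(m) = m/(3(m + 6))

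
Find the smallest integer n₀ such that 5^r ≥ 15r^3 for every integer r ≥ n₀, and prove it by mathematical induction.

At r = 4: 625 < 960, so the inequality fails and n₀ ≥ 5. We prove 5^r ≥ 15r^3 for all r ≥ 5.
For the base case r = 5: 5^r = 3125 and 15r^3 = 1875, so 3125 ≥ 1875.
Suppose the result is true for r = i, so 5^i ≥ 15i^3.
Then 5^(i + 1) = 5·(5^i) ≥ 5·(15i^3).
Also, for i ≥ 5 we have 5·(15i^3) ≥ 15(i+1)^3, since 5 ≥ (1 + 1/i)^3 for all i ≥ 5.
Combining, 5^(i + 1) ≥ 15(i+1)^3.
This completes the induction.
Hence the smallest such n₀ is 5.

n₀ = 5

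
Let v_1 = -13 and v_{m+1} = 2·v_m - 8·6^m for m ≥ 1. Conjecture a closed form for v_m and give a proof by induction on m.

Computing the first terms: v_1 = -13, v_2 = -74, v_3 = -436. This suggests v_m = -2^(m - 1) - 2·6^m.
Base step (m = 1): the formula gives -13 = -13 = v_1.
For the inductive step, assume it holds for an arbitrary p ≥ 1, so v_p = -2^(p - 1) - 2·6^p.
Then v_{p+1} = 2·v_p - 8·6^p = 2·(-2^(p - 1) - 2·6^p) - 8·6^p = -2^p - 2·6^(p + 1) = -2^((p+1) - 1) - 2·6^(p+1),
which is the claimed formula at m = p+1.
By the principle of mathematical induction, the result holds for all m ≥ 1.

v_m = -2^(m - 1) - 2·6^m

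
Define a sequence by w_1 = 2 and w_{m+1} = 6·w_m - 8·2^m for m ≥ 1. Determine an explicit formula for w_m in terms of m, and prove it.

Computing the first terms: w_1 = 2, w_2 = -4, w_3 = -56. This suggests w_m = 2^(m + 1) - 2·6^(m - 1).
Base case (m = 1): the formula gives 2 = 2 = w_1.
Inductive step: assume the claim holds for m = r, so w_r = 2^(r + 1) - 2·6^(r - 1).
Then w_{r+1} = 6·w_r - 8·2^r = 6·(2^(r + 1) - 2·6^(r - 1)) - 8·2^r = 2^(r + 2) - 2·6^r = 2^((r+1) + 1) - 2·6^((r+1) - 1),
which is the claimed formula at m = r+1.
By the principle of mathematical induction, the result holds for all m ≥ 1.

w_m = 2^(m + 1) - 2·6^(m - 1)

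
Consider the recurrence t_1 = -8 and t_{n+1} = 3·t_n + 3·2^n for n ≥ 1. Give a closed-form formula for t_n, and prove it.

Computing the first terms: t_1 = -8, t_2 = -18, t_3 = -42. This suggests t_n = -3·2^n - 2·3^(n - 1).
When n = 1: the formula gives -8 = -8 = t_1.
Suppose the result is true for n = m, so t_m = -3·2^m - 2·3^(m - 1).
Then t_{m+1} = 3·t_m + 3·2^m = 3·(-3·2^m - 2·3^(m - 1)) + 3·2^m = -3·2^(m + 1) - 2·3^m = -3·2^(m+1) - 2·3^((m+1) - 1),
which is the claimed formula at n = m+1.
This completes the induction.

t_n = -3·2^n - 2·3^(n - 1)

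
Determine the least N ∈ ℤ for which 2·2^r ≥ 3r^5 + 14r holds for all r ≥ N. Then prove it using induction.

At r = 23: 16777216 < 19309351, so the inequality fails and N ≥ 24. We prove 2·2^r ≥ 3r^5 + 14r for all r ≥ 24.
For the base case r = 24: 2·2^r = 33554432 and 3r^5 + 14r = 23888208, so 33554432 ≥ 23888208.
Inductive step: suppose the statement holds for some p ≥ 24, so 2·2^p ≥ 3p^5 + 14p.
Then 2·2^(p + 1) = 2·(2·2^p) ≥ 2·(3p^5 + 14p).
Also, for p ≥ 24 we have 2·(3p^5 + 14p) ≥ 3(p+1)^5 + 14(p+1), since 2·(3p^5 + 14p) − (3(p+1)^5 + 14(p+1)) = 3p^5 - 15p^4 - 30p^3 - 30p^2 - p - 17, which is nonnegative for all p ≥ 24.
Combining, 2·2^(p + 1) ≥ 3(p+1)^5 + 14(p+1).
This completes the induction.
Hence the smallest such N is 24.

N = 24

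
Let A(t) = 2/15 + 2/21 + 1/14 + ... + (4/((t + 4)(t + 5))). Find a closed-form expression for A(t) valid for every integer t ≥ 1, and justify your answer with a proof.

A(t) = 4t/(5(t + 5))

We claim A(t) = 4t/(5(t + 5)) for all t ≥ 1.
For the base case t = 1: A(1) = 2/15, and the closed form gives 2/15. They agree.
Inductive step: suppose the statement holds for some i ≥ 1, so A(i) = 4i/(5(i + 5)).
Then A(i+1) = A(i) + (4/((i + 5)(i + 6))) = (4i/(5(i + 5))) + (4/((i + 5)(i + 6))).
Simplifying, A(i+1) = 4(i + 1)/(5(i + 6)) = 4(i+1)/(5((i+1) + 5)),
which is the closed form with t = i+1.
Hence, by induction on t, the claim holds for every t ≥ 1.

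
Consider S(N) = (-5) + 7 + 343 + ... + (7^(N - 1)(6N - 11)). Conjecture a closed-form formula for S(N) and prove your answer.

S(N) = 7^N(N - 2) + 2

We claim S(N) = 7^N(N - 2) + 2 for all N ≥ 1.
For the base case N = 1: S(1) = -5, and the closed form gives -5. They agree.
Inductive step: assume the claim holds for N = m, so S(m) = 7^m(m - 2) + 2.
Then S(m+1) = S(m) + (7^m(6m - 5)) = (7^m(m - 2) + 2) + (7^m(6m - 5)).
Simplifying, S(m+1) = 7^(m + 1)m - 7^(m + 1) + 2 = 7^(m+1)((m+1) - 2) + 2,
which is the closed form with N = m+1.
This completes the induction.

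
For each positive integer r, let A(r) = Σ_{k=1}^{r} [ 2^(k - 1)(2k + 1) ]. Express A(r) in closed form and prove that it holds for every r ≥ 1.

A(r) = 2^r(2r - 1) + 1

We claim A(r) = 2^r(2r - 1) + 1 for all r ≥ 1.
Base step (r = 1): A(1) = 3, and the closed form gives 3. They agree.
For the inductive step, assume it holds for an arbitrary k ≥ 1, so A(k) = 2^k(2k - 1) + 1.
Then A(k+1) = A(k) + (2^k(2k + 3)) = (2^k(2k - 1) + 1) + (2^k(2k + 3)).
Simplifying, A(k+1) = 2^(k + 1) + 2^(k + 2)k + 1 = 2^(k+1)(2(k+1) - 1) + 1,
which is the closed form with r = k+1.
This completes the induction.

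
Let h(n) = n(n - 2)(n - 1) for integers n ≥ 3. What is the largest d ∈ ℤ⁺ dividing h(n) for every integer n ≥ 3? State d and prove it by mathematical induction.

Computing the first values: h(3) = 6 and h(4) = 24; gcd(6, 24) = 6, so d ≤ 6.
We prove 6 | n(n - 2)(n - 1) for all n ≥ 3 by induction on n.
When n = 3: h(3) = 6 = 6·(1), so 6 | h(3).
Inductive step: suppose the statement holds for some p ≥ 3, i.e. 6 | h(p). Then
h(p+1) − h(p) = (p-1)·p·(p+1) − (p-2)·(p-1)·p = (p-1)·p·[(p+1) − (p-2)] = 3·(p-1)·p. The product of 2 consecutive integers is divisible by (2)! = 2, so h(p+1) − h(p) is divisible by 3·2 = 6. By the inductive hypothesis 6 | h(p), hence 6 | h(p+1).
Hence, by induction on n, the claim holds for every n ≥ 3.
Therefore the largest such d is 6.

d = 6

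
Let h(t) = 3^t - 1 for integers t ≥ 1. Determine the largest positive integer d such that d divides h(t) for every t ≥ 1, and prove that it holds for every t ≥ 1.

Computing the first values: h(1) = 2 and h(2) = 8; gcd(2, 8) = 2, so d ≤ 2.
We prove 2 | 3^t - 1 for all t ≥ 1 by induction on t.
When t = 1: h(1) = 2 = 2·(1), so 2 | h(1).
Inductive step: assume the claim holds for t = r, i.e. 2 | h(r). Then
3^{r+1} − 1^{r+1} = 3·3^r − 1·1^r = 3·(3^r − 1^r) + (2)·1^r. The first term is divisible by 2 by the inductive hypothesis, and the second term (2)·1^r is divisible by 2 since 2 | 2. Hence 2 | h(r+1).
Hence, by induction on t, the claim holds for every t ≥ 1.
Therefore the largest such d is 2.

d = 2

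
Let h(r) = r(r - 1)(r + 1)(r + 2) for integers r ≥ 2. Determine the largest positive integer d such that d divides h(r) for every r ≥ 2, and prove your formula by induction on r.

Computing the first values: h(2) = 24 and h(3) = 120; gcd(24, 120) = 24, so d ≤ 24.
We prove 24 | r(r - 1)(r + 1)(r + 2) for all r ≥ 2 by induction on r.
When r = 2: h(2) = 24 = 24·(1), so 24 | h(2).
Suppose the result is true for r = p, i.e. 24 | h(p). Then
h(p+1) − h(p) = p·(p+1)·(p+2)·(p+3) − (p-1)·p·(p+1)·(p+2) = p·(p+1)·(p+2)·[(p+3) − (p-1)] = 4·p·(p+1)·(p+2). The product of 3 consecutive integers is divisible by (3)! = 6, so h(p+1) − h(p) is divisible by 4·6 = 24. By the inductive hypothesis 24 | h(p), hence 24 | h(p+1).
This completes the induction.
Therefore the largest such d is 24.

d = 24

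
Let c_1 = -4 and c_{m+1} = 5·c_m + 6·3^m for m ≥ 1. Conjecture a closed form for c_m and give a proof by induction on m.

Computing the first terms: c_1 = -4, c_2 = -2, c_3 = 44. This suggests c_m = -3^(m + 1) + 5^m.
For the base case m = 1: the formula gives -4 = -4 = c_1.
Inductive step: suppose the statement holds for some j ≥ 1, so c_j = -3^(j + 1) + 5^j.
Then c_{j+1} = 5·c_j + 6·3^j = 5·(-3^(j + 1) + 5^j) + 6·3^j = -3^(j + 2) + 5^(j + 1) = -3^((j+1) + 1) + 5^(j+1),
which is the claimed formula at m = j+1.
Hence, by induction on m, the claim holds for every m ≥ 1.

c_m = -3^(m + 1) + 5^m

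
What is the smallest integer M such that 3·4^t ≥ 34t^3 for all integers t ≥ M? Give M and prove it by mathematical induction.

At t = 5: 3072 < 4250, so the inequality fails and M ≥ 6. We prove 3·4^t ≥ 34t^3 for all t ≥ 6.
Base step (t = 6): 3·4^t = 12288 and 34t^3 = 7344, so 12288 ≥ 7344.
Inductive step: suppose the statement holds for some p ≥ 6, so 3·4^p ≥ 34p^3.
Then 3·4^(p + 1) = 4·(3·4^p) ≥ 4·(34p^3).
Also, for p ≥ 6 we have 4·(34p^3) ≥ 34(p+1)^3, since 4 ≥ (1 + 1/p)^3 for all p ≥ 6.
Combining, 3·4^(p + 1) ≥ 34(p+1)^3.
This completes the induction.
Hence the smallest such M is 6.

M = 6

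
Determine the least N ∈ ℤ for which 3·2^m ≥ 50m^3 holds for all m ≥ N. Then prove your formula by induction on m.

N = 17

At m = 16: 196608 < 204800, so the inequality fails and N ≥ 17. We prove 3·2^m ≥ 50m^3 for all m ≥ 17.
Base case (m = 17): 3·2^m = 393216 and 50m^3 = 245650, so 393216 ≥ 245650.
Suppose the result is true for m = r, so 3·2^r ≥ 50r^3.
Then 3·2^(r + 1) = 2·(3·2^r) ≥ 2·(50r^3).
Also, for r ≥ 17 we have 2·(50r^3) ≥ 50(r+1)^3, since 2 ≥ (1 + 1/r)^3 for all r ≥ 17.
Combining, 3·2^(r + 1) ≥ 50(r+1)^3.
By induction, the statement is established for all m ≥ 17.
Hence the smallest such N is 17.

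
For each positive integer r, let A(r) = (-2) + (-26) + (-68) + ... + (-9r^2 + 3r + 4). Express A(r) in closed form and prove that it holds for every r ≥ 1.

A(r) = -r(3r^2 + 3r - 4)

We claim A(r) = -r(3r^2 + 3r - 4) for all r ≥ 1.
Base step (r = 1): A(1) = -2, and the closed form gives -2. They agree.
Inductive step: assume the claim holds for r = m, so A(m) = m(-3m^2 - 3m + 4).
Then A(m+1) = A(m) + (3m - 9(m + 1)^2 + 7) = (m(-3m^2 - 3m + 4)) + (3m - 9(m + 1)^2 + 7).
Simplifying, A(m+1) = -(m + 1)(3m^2 + 9m + 2) = -(m+1)(3(m+1)^2 + 3(m+1) - 4),
which is the closed form with r = m+1.
This completes the induction.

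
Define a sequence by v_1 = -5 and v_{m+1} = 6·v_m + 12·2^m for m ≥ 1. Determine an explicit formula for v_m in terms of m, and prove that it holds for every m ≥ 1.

Computing the first terms: v_1 = -5, v_2 = -6, v_3 = 12. This suggests v_m = -3·2^m + 6^(m - 1).
Base step (m = 1): the formula gives -5 = -5 = v_1.
Inductive step: assume the claim holds for m = k, so v_k = -3·2^k + 6^(k - 1).
Then v_{k+1} = 6·v_k + 12·2^k = 6·(-3·2^k + 6^(k - 1)) + 12·2^k = -3·2^(k + 1) + 6^k = -3·2^(k+1) + 6^((k+1) - 1),
which is the claimed formula at m = k+1.
By induction, the statement is established for all m ≥ 1.

v_m = -3·2^m + 6^(m - 1)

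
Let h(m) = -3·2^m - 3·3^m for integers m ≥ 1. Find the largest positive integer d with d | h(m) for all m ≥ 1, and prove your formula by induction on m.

d = 3

Computing the first values: h(1) = -15 and h(2) = -39; gcd(-15, -39) = 3, so d ≤ 3.
We prove 3 | -3·2^m - 3·3^m for all m ≥ 1 by induction on m.
For the base case m = 1: h(1) = -15 = 3·(-5), so 3 | h(1).
Suppose the result is true for m = j, i.e. 3 | h(j). Then
h(j+1) − 3·h(j) = (-3·2^(j+1) - 3·3^(j+1)) − 3·(-3·2^j - 3·3^j) = (-3)·2^j·(2 − 3) = (3)·2^j. Since 3 | h(j) by the inductive hypothesis, 3 | 3·h(j); and 3 | 3 since 3 = 3·1. Therefore 3 | h(j+1).
This completes the induction.
Therefore the largest such d is 3.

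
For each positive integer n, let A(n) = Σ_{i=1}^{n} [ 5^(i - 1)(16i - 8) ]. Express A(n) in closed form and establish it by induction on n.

We claim A(n) = 5^n(4n - 3) + 3 for all n ≥ 1.
Base case (n = 1): A(1) = 8, and the closed form gives 8. They agree.
For the inductive step, assume it holds for an arbitrary i ≥ 1, so A(i) = 5^i(4i - 3) + 3.
Then A(i+1) = A(i) + (5^i(16i + 8)) = (5^i(4i - 3) + 3) + (5^i(16i + 8)).
Simplifying, A(i+1) = 20·5^i·i + 5·5^i + 3 = 5^(i+1)(4(i+1) - 3) + 3,
which is the closed form with n = i+1.
Hence, by induction on n, the claim holds for every n ≥ 1.

A(n) = 5^n(4n - 3) + 3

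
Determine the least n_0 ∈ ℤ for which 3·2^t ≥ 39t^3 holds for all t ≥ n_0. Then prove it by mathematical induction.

At t = 15: 98304 < 131625, so the inequality fails and n_0 ≥ 16. We prove 3·2^t ≥ 39t^3 for all t ≥ 16.
Base step (t = 16): 3·2^t = 196608 and 39t^3 = 159744, so 196608 ≥ 159744.
Inductive step: assume the claim holds for t = k, so 3·2^k ≥ 39k^3.
Then 3·2^(k + 1) = 2·(3·2^k) ≥ 2·(39k^3).
Also, for k ≥ 16 we have 2·(39k^3) ≥ 39(k+1)^3, since 2 ≥ (1 + 1/k)^3 for all k ≥ 16.
Combining, 3·2^(k + 1) ≥ 39(k+1)^3.
By the principle of mathematical induction, the result holds for all t ≥ 16.
Hence the smallest such n_0 is 16.

n_0 = 16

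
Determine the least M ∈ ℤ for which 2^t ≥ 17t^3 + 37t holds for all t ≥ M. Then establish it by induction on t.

At t = 16: 65536 < 70224, so the inequality fails and M ≥ 17. We prove 2^t ≥ 17t^3 + 37t for all t ≥ 17.
Base case (t = 17): 2^t = 131072 and 17t^3 + 37t = 84150, so 131072 ≥ 84150.
Inductive step: assume the claim holds for t = i, so 2^i ≥ 17i^3 + 37i.
Then 2^(i + 1) = 2·(2^i) ≥ 2·(17i^3 + 37i).
Also, for i ≥ 17 we have 2·(17i^3 + 37i) ≥ 17(i+1)^3 + 37(i+1), since 2·(17i^3 + 37i) − (17(i+1)^3 + 37(i+1)) = 17i^3 - 51i^2 - 14i - 54, which is nonnegative for all i ≥ 17.
Combining, 2^(i + 1) ≥ 17(i+1)^3 + 37(i+1).
Hence, by induction on t, the claim holds for every t ≥ 17.
Hence the smallest such M is 17.

M = 17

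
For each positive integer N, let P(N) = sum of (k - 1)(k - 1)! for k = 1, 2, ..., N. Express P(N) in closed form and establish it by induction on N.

We claim P(N) = N! - 1 for all N ≥ 1.
When N = 1: P(1) = 0, and the closed form gives 0. They agree.
Suppose the result is true for N = k, so P(k) = k! - 1.
Then P(k+1) = P(k) + (k·k!) = (k! - 1) + (k·k!).
Simplifying, P(k+1) = (k+1)! - 1,
which is the closed form with N = k+1.
By the principle of mathematical induction, the result holds for all N ≥ 1.

P(N) = N! - 1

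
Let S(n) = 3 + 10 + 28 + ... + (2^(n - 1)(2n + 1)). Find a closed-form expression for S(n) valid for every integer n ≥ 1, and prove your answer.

We claim S(n) = 2^n(2n - 1) + 1 for all n ≥ 1.
When n = 1: S(1) = 3, and the closed form gives 3. They agree.
Suppose the result is true for n = j, so S(j) = 2^j(2j - 1) + 1.
Then S(j+1) = S(j) + (2^j(2j + 3)) = (2^j(2j - 1) + 1) + (2^j(2j + 3)).
Simplifying, S(j+1) = 2^(j + 1) + 2^(j + 2)j + 1 = 2^(j+1)(2(j+1) - 1) + 1,
which is the closed form with n = j+1.
By induction, the statement is established for all n ≥ 1.

S(n) = 2^n(2n - 1) + 1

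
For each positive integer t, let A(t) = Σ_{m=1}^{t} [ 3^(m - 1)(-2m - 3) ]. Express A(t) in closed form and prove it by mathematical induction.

We claim A(t) = -3^t(t + 1) + 1 for all t ≥ 1.
Base case (t = 1): A(1) = -5, and the closed form gives -5. They agree.
Inductive step: suppose the statement holds for some m ≥ 1, so A(m) = -3^m(m + 1) + 1.
Then A(m+1) = A(m) + (3^m(-2m - 5)) = (-3^m(m + 1) + 1) + (3^m(-2m - 5)).
Simplifying, A(m+1) = -3·3^m·m - 6·3^m + 1 = -3^(m+1)((m+1) + 1) + 1,
which is the closed form with t = m+1.
This completes the induction.

A(t) = -3^t(t + 1) + 1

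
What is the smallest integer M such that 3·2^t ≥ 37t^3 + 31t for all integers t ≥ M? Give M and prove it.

M = 16

At t = 15: 98304 < 125340, so the inequality fails and M ≥ 16. We prove 3·2^t ≥ 37t^3 + 31t for all t ≥ 16.
For the base case t = 16: 3·2^t = 196608 and 37t^3 + 31t = 152048, so 196608 ≥ 152048.
For the inductive step, assume it holds for an arbitrary p ≥ 16, so 3·2^p ≥ 37p^3 + 31p.
Then 3·2^(p + 1) = 2·(3·2^p) ≥ 2·(37p^3 + 31p).
Also, for p ≥ 16 we have 2·(37p^3 + 31p) ≥ 37(p+1)^3 + 31(p+1), since 2·(37p^3 + 31p) − (37(p+1)^3 + 31(p+1)) = 37p^3 - 111p^2 - 80p - 68, which is nonnegative for all p ≥ 16.
Combining, 3·2^(p + 1) ≥ 37(p+1)^3 + 31(p+1).
This completes the induction.
Hence the smallest such M is 16.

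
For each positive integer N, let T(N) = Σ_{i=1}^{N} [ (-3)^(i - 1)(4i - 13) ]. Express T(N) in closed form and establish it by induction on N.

T(N) = (-3)^N(-N + 3) - 3

We claim T(N) = (-3)^N(-N + 3) - 3 for all N ≥ 1.
Base step (N = 1): T(1) = -9, and the closed form gives -9. They agree.
Inductive step: suppose the statement holds for some i ≥ 1, so T(i) = (-3)^i(-i + 3) - 3.
Then T(i+1) = T(i) + ((-3)^i(4i - 9)) = ((-3)^i(-i + 3) - 3) + ((-3)^i(4i - 9)).
Simplifying, T(i+1) = 3(-3)^i·i - 6(-3)^i - 3 = (-3)^(i+1)(-(i+1) + 3) - 3,
which is the closed form with N = i+1.
This completes the induction.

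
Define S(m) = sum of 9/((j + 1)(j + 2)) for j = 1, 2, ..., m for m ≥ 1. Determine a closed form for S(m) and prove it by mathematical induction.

We claim S(m) = 9m/(2(m + 2)) for all m ≥ 1.
When m = 1: S(1) = 3/2, and the closed form gives 3/2. They agree.
For the inductive step, assume it holds for an arbitrary j ≥ 1, so S(j) = 9j/(2(j + 2)).
Then S(j+1) = S(j) + (9/((j + 2)(j + 3))) = (9j/(2(j + 2))) + (9/((j + 2)(j + 3))).
Simplifying, S(j+1) = 9(j + 1)/(2(j + 3)) = 9(j+1)/(2((j+1) + 2)),
which is the closed form with m = j+1.
This completes the induction.

S(m) = 9m/(2(m + 2))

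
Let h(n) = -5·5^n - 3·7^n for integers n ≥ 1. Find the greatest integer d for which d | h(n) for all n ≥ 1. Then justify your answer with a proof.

d = 2

Computing the first values: h(1) = -46 and h(2) = -272; gcd(-46, -272) = 2, so d ≤ 2.
We prove 2 | -5·5^n - 3·7^n for all n ≥ 1 by induction on n.
When n = 1: h(1) = -46 = 2·(-23), so 2 | h(1).
Suppose the result is true for n = k, i.e. 2 | h(k). Then
h(k+1) − 7·h(k) = (-5·5^(k+1) - 3·7^(k+1)) − 7·(-5·5^k - 3·7^k) = (-5)·5^k·(5 − 7) = (10)·5^k. Since 2 | h(k) by the inductive hypothesis, 2 | 7·h(k); and 2 | 10 since 10 = 2·5. Therefore 2 | h(k+1).
Hence, by induction on n, the claim holds for every n ≥ 1.
Therefore the largest such d is 2.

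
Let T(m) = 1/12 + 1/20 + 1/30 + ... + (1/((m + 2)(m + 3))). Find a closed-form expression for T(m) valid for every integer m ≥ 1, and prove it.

We claim T(m) = m/(3(m + 3)) for all m ≥ 1.
When m = 1: T(1) = 1/12, and the closed form gives 1/12. They agree.
Suppose the result is true for m = p, so T(p) = p/(3(p + 3)).
Then T(p+1) = T(p) + (1/((p + 3)(p + 4))) = (p/(3(p + 3))) + (1/((p + 3)(p + 4))).
Simplifying, T(p+1) = (p + 1)/(3(p + 4)) = (p+1)/(3((p+1) + 3)),
which is the closed form with m = p+1.
Hence, by induction on m, the claim holds for every m ≥ 1.

T(m) = m/(3(m + 3))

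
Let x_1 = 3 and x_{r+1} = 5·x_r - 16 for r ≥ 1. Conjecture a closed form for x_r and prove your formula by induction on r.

x_r = -5^(r - 1) + 4

Computing the first terms: x_1 = 3, x_2 = -1, x_3 = -21. This suggests x_r = -5^(r - 1) + 4.
When r = 1: the formula gives 3 = 3 = x_1.
Suppose the result is true for r = i, so x_i = -5^(i - 1) + 4.
Then x_{i+1} = 5·x_i - 16 = 5·(-5^(i - 1) + 4) - 16 = -5^i + 4 = -5^((i+1) - 1) + 4,
which is the claimed formula at r = i+1.
By induction, the statement is established for all r ≥ 1.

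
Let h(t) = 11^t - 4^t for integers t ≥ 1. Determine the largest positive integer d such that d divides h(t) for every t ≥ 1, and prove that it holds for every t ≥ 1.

d = 7

Computing the first values: h(1) = 7 and h(2) = 105; gcd(7, 105) = 7, so d ≤ 7.
We prove 7 | 11^t - 4^t for all t ≥ 1 by induction on t.
For the base case t = 1: h(1) = 7 = 7·(1), so 7 | h(1).
Inductive step: assume the claim holds for t = i, i.e. 7 | h(i). Then
11^{i+1} − 4^{i+1} = 11·11^i − 4·4^i = 11·(11^i − 4^i) + (7)·4^i. The first term is divisible by 7 by the inductive hypothesis, and the second term (7)·4^i is divisible by 7 since 7 | 7. Hence 7 | h(i+1).
This completes the induction.
Therefore the largest such d is 7.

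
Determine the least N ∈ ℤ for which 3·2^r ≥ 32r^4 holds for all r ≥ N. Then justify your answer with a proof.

N = 21

At r = 20: 3145728 < 5120000, so the inequality fails and N ≥ 21. We prove 3·2^r ≥ 32r^4 for all r ≥ 21.
For the base case r = 21: 3·2^r = 6291456 and 32r^4 = 6223392, so 6291456 ≥ 6223392.
For the inductive step, assume it holds for an arbitrary j ≥ 21, so 3·2^j ≥ 32j^4.
Then 3·2^(j + 1) = 2·(3·2^j) ≥ 2·(32j^4).
Also, for j ≥ 21 we have 2·(32j^4) ≥ 32(j+1)^4, since 2 ≥ (1 + 1/j)^4 for all j ≥ 21.
Combining, 3·2^(j + 1) ≥ 32(j+1)^4.
By the principle of mathematical induction, the result holds for all r ≥ 21.
Hence the smallest such N is 21.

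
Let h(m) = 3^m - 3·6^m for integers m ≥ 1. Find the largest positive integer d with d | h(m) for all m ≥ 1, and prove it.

Computing the first values: h(1) = -15 and h(2) = -99; gcd(-15, -99) = 3, so d ≤ 3.
We prove 3 | 3^m - 3·6^m for all m ≥ 1 by induction on m.
Base step (m = 1): h(1) = -15 = 3·(-5), so 3 | h(1).
Inductive step: assume the claim holds for m = p, i.e. 3 | h(p). Then
h(p+1) − 6·h(p) = (3^(p+1) - 3·6^(p+1)) − 6·(3^p - 3·6^p) = (1)·3^p·(3 − 6) = (-3)·3^p. Since 3 | h(p) by the inductive hypothesis, 3 | 6·h(p); and 3 | -3 since -3 = 3·-1. Therefore 3 | h(p+1).
This completes the induction.
Therefore the largest such d is 3.

d = 3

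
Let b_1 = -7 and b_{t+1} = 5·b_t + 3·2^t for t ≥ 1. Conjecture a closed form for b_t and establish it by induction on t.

b_t = -2^t - 5^t

Computing the first terms: b_1 = -7, b_2 = -29, b_3 = -133. This suggests b_t = -2^t - 5^t.
For the base case t = 1: the formula gives -7 = -7 = b_1.
Inductive step: assume the claim holds for t = m, so b_m = -2^m - 5^m.
Then b_{m+1} = 5·b_m + 3·2^m = 5·(-2^m - 5^m) + 3·2^m = -2^(m + 1) - 5^(m + 1),
which is the claimed formula at t = m+1.
By the principle of mathematical induction, the result holds for all t ≥ 1.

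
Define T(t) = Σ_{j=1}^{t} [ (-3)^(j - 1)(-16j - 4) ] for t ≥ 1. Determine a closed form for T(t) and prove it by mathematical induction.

T(t) = 2(-3)^t(2t + 1) - 2

We claim T(t) = 2(-3)^t(2t + 1) - 2 for all t ≥ 1.
For the base case t = 1: T(1) = -20, and the closed form gives -20. They agree.
Suppose the result is true for t = j, so T(j) = 2(-3)^j(2j + 1) - 2.
Then T(j+1) = T(j) + ((-3)^j(-16j - 20)) = (2(-3)^j(2j + 1) - 2) + ((-3)^j(-16j - 20)).
Simplifying, T(j+1) = -12(-3)^j·j - 18(-3)^j - 2 = 2(-3)^(j+1)(2(j+1) + 1) - 2,
which is the closed form with t = j+1.
Hence, by induction on t, the claim holds for every t ≥ 1.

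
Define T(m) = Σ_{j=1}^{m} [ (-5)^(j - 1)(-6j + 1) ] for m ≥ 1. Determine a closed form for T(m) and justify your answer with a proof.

We claim T(m) = (-5)^m·m for all m ≥ 1.
Base case (m = 1): T(1) = -5, and the closed form gives -5. They agree.
Inductive step: assume the claim holds for m = j, so T(j) = (-5)^j·j.
Then T(j+1) = T(j) + ((-5)^j(-6j - 5)) = ((-5)^j·j) + ((-5)^j(-6j - 5)).
Simplifying, T(j+1) = (-5)^(j + 1)(j + 1) = (-5)^(j+1)·(j+1),
which is the closed form with m = j+1.
By induction, the statement is established for all m ≥ 1.

T(m) = (-5)^m·m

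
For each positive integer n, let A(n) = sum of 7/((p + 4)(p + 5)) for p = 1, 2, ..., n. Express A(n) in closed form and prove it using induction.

A(n) = 7n/(5(n + 5))

We claim A(n) = 7n/(5(n + 5)) for all n ≥ 1.
Base step (n = 1): A(1) = 7/30, and the closed form gives 7/30. They agree.
Inductive step: suppose the statement holds for some p ≥ 1, so A(p) = 7p/(5(p + 5)).
Then A(p+1) = A(p) + (7/((p + 5)(p + 6))) = (7p/(5(p + 5))) + (7/((p + 5)(p + 6))).
Simplifying, A(p+1) = 7(p + 1)/(5(p + 6)) = 7(p+1)/(5((p+1) + 5)),
which is the closed form with n = p+1.
This completes the induction.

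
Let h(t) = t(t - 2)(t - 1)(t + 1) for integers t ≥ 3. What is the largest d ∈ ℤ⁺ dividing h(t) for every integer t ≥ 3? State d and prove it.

Computing the first values: h(3) = 24 and h(4) = 120; gcd(24, 120) = 24, so d ≤ 24.
We prove 24 | t(t - 2)(t - 1)(t + 1) for all t ≥ 3 by induction on t.
Base case (t = 3): h(3) = 24 = 24·(1), so 24 | h(3).
Suppose the result is true for t = i, i.e. 24 | h(i). Then
h(i+1) − h(i) = (i-1)·i·(i+1)·(i+2) − (i-2)·(i-1)·i·(i+1) = (i-1)·i·(i+1)·[(i+2) − (i-2)] = 4·(i-1)·i·(i+1). The product of 3 consecutive integers is divisible by (3)! = 6, so h(i+1) − h(i) is divisible by 4·6 = 24. By the inductive hypothesis 24 | h(i), hence 24 | h(i+1).
By the principle of mathematical induction, the result holds for all t ≥ 3.
Therefore the largest such d is 24.

d = 24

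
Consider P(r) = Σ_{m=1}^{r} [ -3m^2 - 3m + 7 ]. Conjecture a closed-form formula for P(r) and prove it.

P(r) = -r(r^2 + 3r - 5)

We claim P(r) = -r(r^2 + 3r - 5) for all r ≥ 1.
When r = 1: P(1) = 1, and the closed form gives 1. They agree.
Suppose the result is true for r = m, so P(m) = m(-m^2 - 3m + 5).
Then P(m+1) = P(m) + (-3m^2 - 9m + 1) = (m(-m^2 - 3m + 5)) + (-3m^2 - 9m + 1).
Simplifying, P(m+1) = -(m + 1)(m^2 + 5m - 1) = -(m+1)((m+1)^2 + 3(m+1) - 5),
which is the closed form with r = m+1.
By induction, the statement is established for all r ≥ 1.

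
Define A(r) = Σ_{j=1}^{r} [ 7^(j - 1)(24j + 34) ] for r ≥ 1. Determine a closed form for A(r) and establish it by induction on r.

We claim A(r) = 7^r(4r + 5) - 5 for all r ≥ 1.
Base case (r = 1): A(1) = 58, and the closed form gives 58. They agree.
Suppose the result is true for r = j, so A(j) = 7^j(4j + 5) - 5.
Then A(j+1) = A(j) + (7^j(24j + 58)) = (7^j(4j + 5) - 5) + (7^j(24j + 58)).
Simplifying, A(j+1) = 28·7^j·j + 63·7^j - 5 = 7^(j+1)(4(j+1) + 5) - 5,
which is the closed form with r = j+1.
Hence, by induction on r, the claim holds for every r ≥ 1.

A(r) = 7^r(4r + 5) - 5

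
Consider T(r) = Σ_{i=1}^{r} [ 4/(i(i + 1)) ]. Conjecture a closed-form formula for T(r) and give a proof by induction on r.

We claim T(r) = 4r/(r + 1) for all r ≥ 1.
When r = 1: T(1) = 2, and the closed form gives 2. They agree.
Inductive step: assume the claim holds for r = i, so T(i) = 4i/(i + 1).
Then T(i+1) = T(i) + (4/((i + 1)(i + 2))) = (4i/(i + 1)) + (4/((i + 1)(i + 2))).
Simplifying, T(i+1) = 4(i + 1)/(i + 2) = 4(i+1)/((i+1) + 1),
which is the closed form with r = i+1.
By the principle of mathematical induction, the result holds for all r ≥ 1.

T(r) = 4r/(r + 1)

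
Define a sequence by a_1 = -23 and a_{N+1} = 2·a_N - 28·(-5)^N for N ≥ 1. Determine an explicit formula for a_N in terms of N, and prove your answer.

a_N = 4(-5)^N - 3·2^(N - 1)

Computing the first terms: a_1 = -23, a_2 = 94, a_3 = -512. This suggests a_N = 4(-5)^N - 3·2^(N - 1).
When N = 1: the formula gives -23 = -23 = a_1.
For the inductive step, assume it holds for an arbitrary m ≥ 1, so a_m = 4(-5)^m - 3·2^(m - 1).
Then a_{m+1} = 2·a_m - 28·(-5)^m = 2·(4(-5)^m - 3·2^(m - 1)) - 28·(-5)^m = 4(-5)^(m + 1) - 3·2^m = 4(-5)^(m+1) - 3·2^((m+1) - 1),
which is the claimed formula at N = m+1.
Hence, by induction on N, the claim holds for every N ≥ 1.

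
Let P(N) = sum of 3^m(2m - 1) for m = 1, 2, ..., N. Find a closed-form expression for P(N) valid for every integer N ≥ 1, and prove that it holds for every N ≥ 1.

P(N) = 3·3^N(N - 1) + 3

We claim P(N) = 3·3^N(N - 1) + 3 for all N ≥ 1.
Base case (N = 1): P(1) = 3, and the closed form gives 3. They agree.
For the inductive step, assume it holds for an arbitrary m ≥ 1, so P(m) = 3·3^m(m - 1) + 3.
Then P(m+1) = P(m) + (3^(m + 1)(2m + 1)) = (3·3^m(m - 1) + 3) + (3^(m + 1)(2m + 1)).
Simplifying, P(m+1) = 9·3^m·m + 3 = 3·3^(m+1)((m+1) - 1) + 3,
which is the closed form with N = m+1.
This completes the induction.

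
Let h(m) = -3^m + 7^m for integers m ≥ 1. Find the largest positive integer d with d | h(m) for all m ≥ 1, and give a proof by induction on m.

Computing the first values: h(1) = 4 and h(2) = 40; gcd(4, 40) = 4, so d ≤ 4.
We prove 4 | -3^m + 7^m for all m ≥ 1 by induction on m.
Base case (m = 1): h(1) = 4 = 4·(1), so 4 | h(1).
Inductive step: suppose the statement holds for some i ≥ 1, i.e. 4 | h(i). Then
7^{i+1} − 3^{i+1} = 7·7^i − 3·3^i = 7·(7^i − 3^i) + (4)·3^i. The first term is divisible by 4 by the inductive hypothesis, and the second term (4)·3^i is divisible by 4 since 4 | 4. Hence 4 | h(i+1).
By the principle of mathematical induction, the result holds for all m ≥ 1.
Therefore the largest such d is 4.

d = 4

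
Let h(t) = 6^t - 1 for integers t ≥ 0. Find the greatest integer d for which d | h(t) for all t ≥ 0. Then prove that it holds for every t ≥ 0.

d = 5

Computing the first values: h(0) = 0 and h(1) = 5; gcd(0, 5) = 5, so d ≤ 5.
We prove 5 | 6^t - 1 for all t ≥ 0 by induction on t.
Base step (t = 0): h(0) = 0 = 5·(0), so 5 | h(0).
Inductive step: suppose the statement holds for some r ≥ 0, i.e. 5 | h(r). Then
h(r+1) = 6^(r+1) - 1 = 6·(6^r - 1) + 5 = 6·h(r) + 5. The first term is divisible by 5 by the inductive hypothesis, and 5 is divisible by 5. Hence 5 | h(r+1).
By induction, the statement is established for all t ≥ 0.
Therefore the largest such d is 5.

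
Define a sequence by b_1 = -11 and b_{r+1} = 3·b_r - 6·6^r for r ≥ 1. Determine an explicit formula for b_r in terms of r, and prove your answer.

b_r = 3^(r - 1) - 2·6^r

Computing the first terms: b_1 = -11, b_2 = -69, b_3 = -423. This suggests b_r = 3^(r - 1) - 2·6^r.
When r = 1: the formula gives -11 = -11 = b_1.
For the inductive step, assume it holds for an arbitrary p ≥ 1, so b_p = 3^(p - 1) - 2·6^p.
Then b_{p+1} = 3·b_p - 6·6^p = 3·(3^(p - 1) - 2·6^p) - 6·6^p = 3^p - 2·6^(p + 1) = 3^((p+1) - 1) - 2·6^(p+1),
which is the claimed formula at r = p+1.
By the principle of mathematical induction, the result holds for all r ≥ 1.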